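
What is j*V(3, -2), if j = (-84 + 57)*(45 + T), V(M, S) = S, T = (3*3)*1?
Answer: 2916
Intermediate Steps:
T = 9 (T = 9*1 = 9)
j = -1458 (j = (-84 + 57)*(45 + 9) = -27*54 = -1458)
j*V(3, -2) = -1458*(-2) = 2916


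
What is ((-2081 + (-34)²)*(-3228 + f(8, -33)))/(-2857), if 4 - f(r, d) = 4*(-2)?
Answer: -2974800/2857 ≈ -1041.2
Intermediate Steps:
f(r, d) = 12 (f(r, d) = 4 - 4*(-2) = 4 - 1*(-8) = 4 + 8 = 12)
((-2081 + (-34)²)*(-3228 + f(8, -33)))/(-2857) = ((-2081 + (-34)²)*(-3228 + 12))/(-2857) = ((-2081 + 1156)*(-3216))*(-1/2857) = -925*(-3216)*(-1/2857) = 2974800*(-1/2857) = -2974800/2857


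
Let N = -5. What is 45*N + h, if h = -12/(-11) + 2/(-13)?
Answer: -32041/143 ≈ -224.06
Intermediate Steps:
h = 134/143 (h = -12*(-1/11) + 2*(-1/13) = 12/11 - 2/13 = 134/143 ≈ 0.93706)
45*N + h = 45*(-5) + 134/143 = -225 + 134/143 = -32041/143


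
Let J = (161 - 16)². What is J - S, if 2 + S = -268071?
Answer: 289098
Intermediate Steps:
J = 21025 (J = 145² = 21025)
S = -268073 (S = -2 - 268071 = -268073)
J - S = 21025 - 1*(-268073) = 21025 + 268073 = 289098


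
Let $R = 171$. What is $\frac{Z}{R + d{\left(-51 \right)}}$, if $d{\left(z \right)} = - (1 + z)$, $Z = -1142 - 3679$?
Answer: $- \frac{4821}{221} \approx -21.814$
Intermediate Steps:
$Z = -4821$
$d{\left(z \right)} = -1 - z$
$\frac{Z}{R + d{\left(-51 \right)}} = - \frac{4821}{171 - -50} = - \frac{4821}{171 + \left(-1 + 51\right)} = - \frac{4821}{171 + 50} = - \frac{4821}{221}$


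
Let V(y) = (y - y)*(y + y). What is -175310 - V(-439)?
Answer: -175310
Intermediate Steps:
V(y) = 0 (V(y) = 0*(2*y) = 0)
-175310 - V(-439) = -175310 - 1*0 = -175310 + 0 = -175310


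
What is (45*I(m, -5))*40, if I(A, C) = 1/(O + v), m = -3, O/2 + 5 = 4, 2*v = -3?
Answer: -3600/7 ≈ -514.29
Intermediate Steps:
v = -3/2 (v = (½)*(-3) = -3/2 ≈ -1.5000)
O = -2 (O = -10 + 2*4 = -10 + 8 = -2)
I(A, C) = -2/7 (I(A, C) = 1/(-2 - 3/2) = 1/(-7/2) = -2/7)
(45*I(m, -5))*40 = (45*(-2/7))*40 = -90/7*40 = -3600/7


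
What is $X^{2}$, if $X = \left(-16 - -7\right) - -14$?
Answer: $25$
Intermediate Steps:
$X = 5$ ($X = \left(-16 + 7\right) + 14 = -9 + 14 = 5$)
$X^{2} = 5^{2} = 25$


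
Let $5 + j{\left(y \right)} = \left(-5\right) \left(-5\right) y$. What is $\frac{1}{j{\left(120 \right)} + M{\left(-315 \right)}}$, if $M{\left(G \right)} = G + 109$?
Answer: $\frac{1}{2789} \approx 0.00035855$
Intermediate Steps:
$M{\left(G \right)} = 109 + G$
$j{\left(y \right)} = -5 + 25 y$ ($j{\left(y \right)} = -5 + \left(-5\right) \left(-5\right) y = -5 + 25 y$)
$\frac{1}{j{\left(120 \right)} + M{\left(-315 \right)}} = \frac{1}{\left(-5 + 25 \cdot 120\right) + \left(109 - 315\right)} = \frac{1}{\left(-5 + 3000\right) - 206} = \frac{1}{2995 - 206} = \frac{1}{2789}$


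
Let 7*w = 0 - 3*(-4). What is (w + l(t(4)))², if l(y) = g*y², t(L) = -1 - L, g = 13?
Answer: 5230369/49 ≈ 1.0674e+5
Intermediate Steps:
w = 12/7 (w = (0 - 3*(-4))/7 = (0 + 12)/7 = (⅐)*12 = 12/7 ≈ 1.7143)
l(y) = 13*y²
(w + l(t(4)))² = (12/7 + 13*(-1 - 1*4)²)² = (12/7 + 13*(-1 - 4)²)² = (12/7 + 13*(-5)²)² = (12/7 + 13*25)² = (12/7 + 325)² = (2287/7)² = 5230369/49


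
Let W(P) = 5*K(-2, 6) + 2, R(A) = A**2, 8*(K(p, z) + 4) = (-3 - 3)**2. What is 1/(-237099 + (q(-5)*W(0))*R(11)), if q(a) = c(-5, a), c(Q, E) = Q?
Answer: -2/479643 ≈ -4.1698e-6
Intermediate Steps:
K(p, z) = 1/2 (K(p, z) = -4 + (-3 - 3)**2/8 = -4 + (1/8)*(-6)**2 = -4 + (1/8)*36 = -4 + 9/2 = 1/2)
q(a) = -5
W(P) = 9/2 (W(P) = 5*(1/2) + 2 = 5/2 + 2 = 9/2)
1/(-237099 + (q(-5)*W(0))*R(11)) = 1/(-237099 - 5*9/2*11**2) = 1/(-237099 - 45/2*121) = 1/(-237099 - 5445/2) = 1/(-479643/2) = -2/479643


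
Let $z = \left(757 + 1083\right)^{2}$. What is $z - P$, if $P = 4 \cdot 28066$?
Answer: $3273336$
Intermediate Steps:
$z = 3385600$ ($z = 1840^{2} = 3385600$)
$P = 112264$
$z - P = 3385600 - 112264 = 3273336$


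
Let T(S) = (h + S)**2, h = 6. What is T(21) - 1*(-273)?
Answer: 1002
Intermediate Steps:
T(S) = (6 + S)**2
T(21) - 1*(-273) = (6 + 21)**2 - 1*(-273) = 27**2 + 273 = 729 + 273 = 1002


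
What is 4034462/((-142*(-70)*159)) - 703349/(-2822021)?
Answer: 6248475724121/2230045654830 ≈ 2.8019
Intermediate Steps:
4034462/((-142*(-70)*159)) - 703349/(-2822021) = 4034462/((9940*159)) - 703349*(-1/2822021) = 4034462/1580460 + 703349/2822021 = 4034462*(1/1580460) + 703349/2822021 = 2017231/790230 + 703349/2822021 = 6248475724121/2230045654830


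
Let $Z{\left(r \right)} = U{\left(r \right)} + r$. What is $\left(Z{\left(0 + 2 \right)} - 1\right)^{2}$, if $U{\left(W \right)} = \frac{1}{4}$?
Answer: $\frac{25}{16} \approx 1.5625$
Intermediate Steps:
$U{\left(W \right)} = \frac{1}{4}$
$Z{\left(r \right)} = \frac{1}{4} + r$
$\left(Z{\left(0 + 2 \right)} - 1\right)^{2} = \left(\left(\frac{1}{4} + \left(0 + 2\right)\right) - 1\right)^{2} = \left(\left(\frac{1}{4} + 2\right) + \left(-5 + 4\right)\right)^{2} = \left(\frac{9}{4} - 1\right)^{2} = \left(\frac{5}{4}\right)^{2} = \frac{25}{16}$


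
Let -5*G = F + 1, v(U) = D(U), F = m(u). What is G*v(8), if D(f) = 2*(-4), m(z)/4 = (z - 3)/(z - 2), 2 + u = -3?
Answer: 312/35 ≈ 8.9143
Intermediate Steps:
u = -5 (u = -2 - 3 = -5)
m(z) = 4*(-3 + z)/(-2 + z) (m(z) = 4*((z - 3)/(z - 2)) = 4*((-3 + z)/(-2 + z)) = 4*(-3 + z)/(-2 + z))
F = 32/7 (F = 4*(-3 - 5)/(-2 - 5) = 4*(-8)/(-7) = 4*(-1/7)*(-8) = 32/7 ≈ 4.5714)
D(f) = -8
v(U) = -8
G = -39/35 (G = -(32/7 + 1)/5 = -1/5*39/7 = -39/35 ≈ -1.1143)
G*v(8) = -39/35*(-8) = 312/35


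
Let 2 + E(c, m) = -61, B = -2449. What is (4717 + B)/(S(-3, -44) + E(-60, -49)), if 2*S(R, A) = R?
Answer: -1512/43 ≈ -35.163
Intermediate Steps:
E(c, m) = -63 (E(c, m) = -2 - 61 = -63)
S(R, A) = R/2
(4717 + B)/(S(-3, -44) + E(-60, -49)) = (4717 - 2449)/((1/2)*(-3) - 63) = 2268/(-3/2 - 63) = 2268/(-129/2) = 2268*(-2/129) = -1512/43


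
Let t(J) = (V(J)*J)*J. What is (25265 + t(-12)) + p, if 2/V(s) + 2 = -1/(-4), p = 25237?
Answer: 352362/7 ≈ 50337.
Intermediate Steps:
V(s) = -8/7 (V(s) = 2/(-2 - 1/(-4)) = 2/(-2 - 1*(-¼)) = 2/(-2 + ¼) = 2/(-7/4) = 2*(-4/7) = -8/7)
t(J) = -8*J²/7 (t(J) = (-8*J/7)*J = -8*J²/7)
(25265 + t(-12)) + p = (25265 - 8/7*(-12)²) + 25237 = (25265 - 8/7*144) + 25237 = (25265 - 1152/7) + 25237 = 175703/7 + 25237 = 352362/7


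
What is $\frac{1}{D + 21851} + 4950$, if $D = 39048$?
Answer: $\frac{301450051}{60899} \approx 4950.0$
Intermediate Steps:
$\frac{1}{D + 21851} + 4950 = \frac{1}{39048 + 21851} + 4950 = \frac{1}{60899} + 4950 = \frac{301450051}{60899}$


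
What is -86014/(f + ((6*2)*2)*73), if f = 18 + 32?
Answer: -43007/901 ≈ -47.733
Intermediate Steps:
f = 50
-86014/(f + ((6*2)*2)*73) = -86014/(50 + ((6*2)*2)*73) = -86014/(50 + (12*2)*73) = -86014/(50 + 24*73) = -86014/(50 + 1752) = -86014/1802 = -86014*1/1802 = -43007/901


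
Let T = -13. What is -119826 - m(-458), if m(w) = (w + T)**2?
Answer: -341667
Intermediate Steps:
m(w) = (-13 + w)**2 (m(w) = (w - 13)**2 = (-13 + w)**2)
-119826 - m(-458) = -119826 - (-13 - 458)**2 = -119826 - 1*(-471)**2 = -119826 - 1*221841 = -119826 - 221841 = -341667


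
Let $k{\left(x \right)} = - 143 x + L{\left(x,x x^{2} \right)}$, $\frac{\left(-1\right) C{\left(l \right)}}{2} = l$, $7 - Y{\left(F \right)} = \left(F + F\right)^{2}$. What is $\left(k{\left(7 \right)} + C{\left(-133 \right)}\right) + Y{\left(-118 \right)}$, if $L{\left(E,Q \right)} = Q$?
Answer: $-56081$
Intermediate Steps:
$Y{\left(F \right)} = 7 - 4 F^{2}$ ($Y{\left(F \right)} = 7 - \left(F + F\right)^{2} = 7 - \left(2 F\right)^{2} = 7 - 4 F^{2}$)
$C{\left(l \right)} = - 2 l$
$k{\left(x \right)} = x^{3} - 143 x$ ($k{\left(x \right)} = - 143 x + x x^{2} = - 143 x + x^{3} = x^{3} - 143 x$)
$\left(k{\left(7 \right)} + C{\left(-133 \right)}\right) + Y{\left(-118 \right)} = \left(7 \left(-143 + 7^{2}\right) - -266\right) + \left(7 - 4 \left(-118\right)^{2}\right) = \left(7 \left(-143 + 49\right) + 266\right) + \left(7 - 55696\right) = \left(7 \left(-94\right) + 266\right) + \left(7 - 55696\right) = \left(-658 + 266\right) - 55689 = -392 - 55689 = -56081$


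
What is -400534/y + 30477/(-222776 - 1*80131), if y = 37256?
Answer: -20410000575/1880850532 ≈ -10.851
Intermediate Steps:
-400534/y + 30477/(-222776 - 1*80131) = -400534/37256 + 30477/(-222776 - 1*80131) = -400534*1/37256 + 30477/(-222776 - 80131) = -200267/18628 + 30477/(-302907) = -200267/18628 + 30477*(-1/302907) = -200267/18628 - 10159/100969 = -20410000575/1880850532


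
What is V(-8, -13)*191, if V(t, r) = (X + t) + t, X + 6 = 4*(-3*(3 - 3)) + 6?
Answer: -3056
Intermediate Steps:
X = 0 (X = -6 + (4*(-3*(3 - 3)) + 6) = -6 + (4*(-3*0) + 6) = -6 + (4*0 + 6) = -6 + (0 + 6) = -6 + 6 = 0)
V(t, r) = 2*t (V(t, r) = (0 + t) + t = t + t = 2*t)
V(-8, -13)*191 = (2*(-8))*191 = -16*191 = -3056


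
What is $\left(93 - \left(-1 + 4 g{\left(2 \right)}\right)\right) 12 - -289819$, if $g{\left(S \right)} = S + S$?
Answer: $290755$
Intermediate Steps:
$g{\left(S \right)} = 2 S$
$\left(93 - \left(-1 + 4 g{\left(2 \right)}\right)\right) 12 - -289819 = \left(93 + \left(- 4 \cdot 2 \cdot 2 + 1\right)\right) 12 - -289819 = \left(93 + \left(\left(-4\right) 4 + 1\right)\right) 12 + 289819 = \left(93 + \left(-16 + 1\right)\right) 12 + 289819 = \left(93 - 15\right) 12 + 289819 = 78 \cdot 12 + 289819 = 936 + 289819 = 290755$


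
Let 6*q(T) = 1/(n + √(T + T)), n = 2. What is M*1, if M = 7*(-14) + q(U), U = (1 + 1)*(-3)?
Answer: (-98*√3 + 1175*I/12)/(√3 - I) ≈ -97.979 - 0.036084*I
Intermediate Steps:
U = -6 (U = 2*(-3) = -6)
q(T) = 1/(6*(2 + √2*√T)) (q(T) = 1/(6*(2 + √(T + T))) = 1/(6*(2 + √(2*T))) = 1/(6*(2 + √2*√T)))
M = -98 + 1/(6*(2 + 2*I*√3)) (M = 7*(-14) + 1/(6*(2 + √2*√(-6))) = -98 + 1/(6*(2 + √2*(I*√6))) = -98 + 1/(6*(2 + 2*I*√3)) ≈ -97.979 - 0.036084*I)
M*1 = ((-98*√3 + 1175*I/12)/(√3 - I))*1 = (-98*√3 + 1175*I/12)/(√3 - I)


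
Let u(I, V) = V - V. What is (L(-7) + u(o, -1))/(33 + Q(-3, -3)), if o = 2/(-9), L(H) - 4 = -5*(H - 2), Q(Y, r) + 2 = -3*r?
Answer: 49/40 ≈ 1.2250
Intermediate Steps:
Q(Y, r) = -2 - 3*r
L(H) = 14 - 5*H (L(H) = 4 - 5*(H - 2) = 4 - 5*(-2 + H) = 4 + (10 - 5*H) = 14 - 5*H)
o = -2/9 (o = 2*(-⅑) = -2/9 ≈ -0.22222)
u(I, V) = 0
(L(-7) + u(o, -1))/(33 + Q(-3, -3)) = ((14 - 5*(-7)) + 0)/(33 + (-2 - 3*(-3))) = ((14 + 35) + 0)/(33 + (-2 + 9)) = (49 + 0)/(33 + 7) = 49/40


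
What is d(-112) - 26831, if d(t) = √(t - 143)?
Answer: -26831 + I*√255 ≈ -26831.0 + 15.969*I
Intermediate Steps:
d(t) = √(-143 + t)
d(-112) - 26831 = √(-143 - 112) - 26831 = √(-255) - 26831 = I*√255 - 26831 = -26831 + I*√255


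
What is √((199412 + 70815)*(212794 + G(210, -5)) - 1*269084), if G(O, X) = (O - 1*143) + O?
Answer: √57577268033 ≈ 2.3995e+5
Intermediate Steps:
G(O, X) = -143 + 2*O (G(O, X) = (O - 143) + O = (-143 + O) + O = -143 + 2*O)
√((199412 + 70815)*(212794 + G(210, -5)) - 1*269084) = √((199412 + 70815)*(212794 + (-143 + 2*210)) - 1*269084) = √(270227*(212794 + (-143 + 420)) - 269084) = √(270227*(212794 + 277) - 269084) = √(270227*213071 - 269084) = √(57577537117 - 269084) = √57577268033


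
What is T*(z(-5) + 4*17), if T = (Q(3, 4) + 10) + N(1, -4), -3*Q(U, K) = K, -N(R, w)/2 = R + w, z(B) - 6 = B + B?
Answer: 2816/3 ≈ 938.67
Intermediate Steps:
z(B) = 6 + 2*B (z(B) = 6 + (B + B) = 6 + 2*B)
N(R, w) = -2*R - 2*w (N(R, w) = -2*(R + w) = -2*R - 2*w)
Q(U, K) = -K/3
T = 44/3 (T = (-⅓*4 + 10) + (-2*1 - 2*(-4)) = (-4/3 + 10) + (-2 + 8) = 26/3 + 6 = 44/3 ≈ 14.667)
T*(z(-5) + 4*17) = 44*((6 + 2*(-5)) + 4*17)/3 = 44*((6 - 10) + 68)/3 = 44*(-4 + 68)/3 = (44/3)*64 = 2816/3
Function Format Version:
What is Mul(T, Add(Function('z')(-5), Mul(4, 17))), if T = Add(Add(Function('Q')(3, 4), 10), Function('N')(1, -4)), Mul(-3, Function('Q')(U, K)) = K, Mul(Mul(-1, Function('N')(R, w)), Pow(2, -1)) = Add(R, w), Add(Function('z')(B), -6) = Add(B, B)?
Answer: Rational(2816, 3) ≈ 938.67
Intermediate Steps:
Function('z')(B) = Add(6, Mul(2, B)) (Function('z')(B) = Add(6, Add(B, B)) = Add(6, Mul(2, B)))
Function('N')(R, w) = Add(Mul(-2, R), Mul(-2, w)) (Function('N')(R, w) = Mul(-2, Add(R, w)) = Add(Mul(-2, R), Mul(-2, w)))
Function('Q')(U, K) = Mul(Rational(-1, 3), K)
T = Rational(44, 3) (T = Add(Add(Mul(Rational(-1, 3), 4), 10), Add(Mul(-2, 1), Mul(-2, -4))) = Add(Add(Rational(-4, 3), 10), Add(-2, 8)) = Add(Rational(26, 3), 6) = Rational(44, 3) ≈ 14.667)
Mul(T, Add(Function('z')(-5), Mul(4, 17))) = Mul(Rational(44, 3), Add(Add(6, Mul(2, -5)), Mul(4, 17))) = Mul(Rational(44, 3), Add(Add(6, -10), 68)) = Mul(Rational(44, 3), Add(-4, 68)) = Mul(Rational(44, 3), 64) = Rational(2816, 3)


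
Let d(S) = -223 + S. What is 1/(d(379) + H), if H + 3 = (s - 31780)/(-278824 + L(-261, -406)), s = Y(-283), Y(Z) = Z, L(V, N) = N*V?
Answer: 172858/26479337 ≈ 0.0065280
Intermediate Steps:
s = -283
H = -486511/172858 (H = -3 + (-283 - 31780)/(-278824 - 406*(-261)) = -3 - 32063/(-278824 + 105966) = -3 - 32063/(-172858) = -3 - 32063*(-1/172858) = -3 + 32063/172858 = -486511/172858 ≈ -2.8145)
1/(d(379) + H) = 1/((-223 + 379) - 486511/172858) = 1/(156 - 486511/172858) = 1/(26479337/172858) = 172858/26479337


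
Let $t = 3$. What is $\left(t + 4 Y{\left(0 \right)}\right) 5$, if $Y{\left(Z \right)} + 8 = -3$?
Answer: $-205$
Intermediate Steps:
$Y{\left(Z \right)} = -11$ ($Y{\left(Z \right)} = -8 - 3 = -11$)
$\left(t + 4 Y{\left(0 \right)}\right) 5 = \left(3 + 4 \left(-11\right)\right) 5 = \left(3 - 44\right) 5 = \left(-41\right) 5 = -205$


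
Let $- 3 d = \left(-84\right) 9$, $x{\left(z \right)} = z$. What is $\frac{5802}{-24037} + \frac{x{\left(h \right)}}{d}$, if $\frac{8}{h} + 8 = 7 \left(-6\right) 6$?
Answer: $- \frac{3657109}{15143310} \approx -0.2415$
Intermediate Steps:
$h = - \frac{2}{65}$ ($h = \frac{8}{-8 + 7 \left(-6\right) 6} = \frac{8}{-8 - 252} = \frac{8}{-260} = 8 \left(- \frac{1}{260}\right) = - \frac{2}{65} \approx -0.030769$)
$d = 252$ ($d = - \frac{\left(-84\right) 9}{3} = \left(- \frac{1}{3}\right) \left(-756\right) = 252$)
$\frac{5802}{-24037} + \frac{x{\left(h \right)}}{d} = \frac{5802}{-24037} - \frac{2}{65 \cdot 252} = 5802 \left(- \frac{1}{24037}\right) - \frac{1}{8190} = - \frac{5802}{24037} - \frac{1}{8190} = - \frac{3657109}{15143310}$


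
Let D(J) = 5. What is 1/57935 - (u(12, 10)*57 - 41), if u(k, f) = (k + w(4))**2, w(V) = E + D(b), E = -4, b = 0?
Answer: -555712519/57935 ≈ -9592.0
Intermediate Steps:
w(V) = 1 (w(V) = -4 + 5 = 1)
u(k, f) = (1 + k)**2 (u(k, f) = (k + 1)**2 = (1 + k)**2)
1/57935 - (u(12, 10)*57 - 41) = 1/57935 - ((1 + 12)**2*57 - 41) = 1/57935 - (13**2*57 - 41) = 1/57935 - (169*57 - 41) = 1/57935 - (9633 - 41) = 1/57935 - 1*9592 = 1/57935 - 9592 = -555712519/57935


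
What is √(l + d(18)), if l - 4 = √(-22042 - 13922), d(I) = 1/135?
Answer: √(8115 + 36450*I*√111)/45 ≈ 9.841 + 9.6353*I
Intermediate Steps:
d(I) = 1/135
l = 4 + 18*I*√111 (l = 4 + √(-22042 - 13922) = 4 + √(-35964) = 4 + 18*I*√111 ≈ 4.0 + 189.64*I)
√(l + d(18)) = √((4 + 18*I*√111) + 1/135) = √(541/135 + 18*I*√111)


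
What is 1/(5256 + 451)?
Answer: 1/5707 ≈ 0.00017522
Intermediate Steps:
1/(5256 + 451) = 1/5707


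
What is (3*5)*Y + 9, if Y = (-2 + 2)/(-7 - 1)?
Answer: 9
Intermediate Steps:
Y = 0 (Y = 0/(-8) = 0*(-⅛) = 0)
(3*5)*Y + 9 = (3*5)*0 + 9 = 15*0 + 9 = 0 + 9 = 9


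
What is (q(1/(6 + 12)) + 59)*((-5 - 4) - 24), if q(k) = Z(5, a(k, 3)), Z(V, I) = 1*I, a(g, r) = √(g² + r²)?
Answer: -1947 - 11*√2917/6 ≈ -2046.0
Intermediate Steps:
Z(V, I) = I
q(k) = √(9 + k²) (q(k) = √(k² + 3²) = √(k² + 9) = √(9 + k²))
(q(1/(6 + 12)) + 59)*((-5 - 4) - 24) = (√(9 + (1/(6 + 12))²) + 59)*((-5 - 4) - 24) = (√(9 + (1/18)²) + 59)*(-9 - 24) = (√(9 + (1/18)²) + 59)*(-33) = (√(9 + 1/324) + 59)*(-33) = (√(2917/324) + 59)*(-33) = (√2917/18 + 59)*(-33) = (59 + √2917/18)*(-33) = -1947 - 11*√2917/6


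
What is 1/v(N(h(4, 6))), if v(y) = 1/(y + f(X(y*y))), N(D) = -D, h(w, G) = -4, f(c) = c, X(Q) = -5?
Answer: -1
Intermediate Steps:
v(y) = 1/(-5 + y) (v(y) = 1/(y - 5) = 1/(-5 + y))
1/v(N(h(4, 6))) = 1/(1/(-5 - 1*(-4))) = 1/(1/(-5 + 4)) = 1/(1/(-1)) = 1/(-1) = -1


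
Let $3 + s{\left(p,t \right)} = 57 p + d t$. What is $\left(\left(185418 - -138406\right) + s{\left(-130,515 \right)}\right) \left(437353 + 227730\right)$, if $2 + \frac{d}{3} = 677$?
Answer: $904038010738$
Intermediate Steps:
$d = 2025$ ($d = -6 + 3 \cdot 677 = -6 + 2031 = 2025$)
$s{\left(p,t \right)} = -3 + 57 p + 2025 t$ ($s{\left(p,t \right)} = -3 + \left(57 p + 2025 t\right) = -3 + 57 p + 2025 t$)
$\left(\left(185418 - -138406\right) + s{\left(-130,515 \right)}\right) \left(437353 + 227730\right) = \left(\left(185418 - -138406\right) + \left(-3 + 57 \left(-130\right) + 2025 \cdot 515\right)\right) \left(437353 + 227730\right) = \left(\left(185418 + 138406\right) - -1035462\right) 665083 = \left(323824 + 1035462\right) 665083 = 1359286 \cdot 665083 = 904038010738$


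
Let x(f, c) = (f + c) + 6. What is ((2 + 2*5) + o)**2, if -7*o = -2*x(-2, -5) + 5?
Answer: 121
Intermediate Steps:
x(f, c) = 6 + c + f (x(f, c) = (c + f) + 6 = 6 + c + f)
o = -1 (o = -(-2*(6 - 5 - 2) + 5)/7 = -(-2*(-1) + 5)/7 = -(2 + 5)/7 = -1/7*7 = -1)
((2 + 2*5) + o)**2 = ((2 + 2*5) - 1)**2 = ((2 + 10) - 1)**2 = (12 - 1)**2 = 11**2 = 121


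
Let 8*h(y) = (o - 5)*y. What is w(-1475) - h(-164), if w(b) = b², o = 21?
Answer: 2175953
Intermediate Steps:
h(y) = 2*y (h(y) = ((21 - 5)*y)/8 = (16*y)/8 = 2*y)
w(-1475) - h(-164) = (-1475)² - 2*(-164) = 2175625 - 1*(-328) = 2175625 + 328 = 2175953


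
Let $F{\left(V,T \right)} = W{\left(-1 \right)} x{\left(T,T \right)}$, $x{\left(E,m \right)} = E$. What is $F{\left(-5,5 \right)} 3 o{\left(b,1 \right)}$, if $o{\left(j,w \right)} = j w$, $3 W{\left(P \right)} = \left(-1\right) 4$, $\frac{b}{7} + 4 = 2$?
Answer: $280$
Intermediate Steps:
$b = -14$ ($b = -28 + 7 \cdot 2 = -28 + 14 = -14$)
$W{\left(P \right)} = - \frac{4}{3}$ ($W{\left(P \right)} = \frac{\left(-1\right) 4}{3} = \frac{1}{3} \left(-4\right) = - \frac{4}{3}$)
$F{\left(V,T \right)} = - \frac{4 T}{3}$
$F{\left(-5,5 \right)} 3 o{\left(b,1 \right)} = \left(- \frac{4}{3}\right) 5 \cdot 3 \left(\left(-14\right) 1\right) = \left(- \frac{20}{3}\right) 3 \left(-14\right) = \left(-20\right) \left(-14\right) = 280$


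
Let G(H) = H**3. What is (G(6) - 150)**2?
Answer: 4356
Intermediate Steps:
(G(6) - 150)**2 = (6**3 - 150)**2 = (216 - 150)**2 = 66**2 = 4356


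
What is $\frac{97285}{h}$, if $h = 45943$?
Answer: $\frac{97285}{45943} \approx 2.1175$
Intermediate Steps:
$\frac{97285}{h} = \frac{97285}{45943}$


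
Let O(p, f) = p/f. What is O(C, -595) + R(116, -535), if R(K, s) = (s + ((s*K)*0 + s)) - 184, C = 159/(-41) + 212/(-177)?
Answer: -1082925715/863583 ≈ -1254.0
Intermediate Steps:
C = -36835/7257 (C = 159*(-1/41) + 212*(-1/177) = -159/41 - 212/177 = -36835/7257 ≈ -5.0758)
R(K, s) = -184 + 2*s (R(K, s) = (s + ((K*s)*0 + s)) - 184 = (s + (0 + s)) - 184 = (s + s) - 184 = 2*s - 184 = -184 + 2*s)
O(C, -595) + R(116, -535) = -36835/7257/(-595) + (-184 + 2*(-535)) = -36835/7257*(-1/595) + (-184 - 1070) = 7367/863583 - 1254 = -1082925715/863583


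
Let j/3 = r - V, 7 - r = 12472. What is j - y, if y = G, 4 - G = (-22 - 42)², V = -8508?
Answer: -7779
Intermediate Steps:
r = -12465 (r = 7 - 1*12472 = 7 - 12472 = -12465)
G = -4092 (G = 4 - (-22 - 42)² = 4 - 1*(-64)² = 4 - 1*4096 = 4 - 4096 = -4092)
y = -4092
j = -11871 (j = 3*(-12465 - 1*(-8508)) = 3*(-12465 + 8508) = 3*(-3957) = -11871)
j - y = -11871 - 1*(-4092) = -11871 + 4092 = -7779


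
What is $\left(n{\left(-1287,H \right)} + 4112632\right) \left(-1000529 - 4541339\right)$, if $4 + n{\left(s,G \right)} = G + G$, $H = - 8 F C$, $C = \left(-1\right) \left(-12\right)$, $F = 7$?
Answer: $-22784193238512$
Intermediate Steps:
$C = 12$
$H = -672$ ($H = \left(-8\right) 7 \cdot 12 = \left(-56\right) 12 = -672$)
$n{\left(s,G \right)} = -4 + 2 G$ ($n{\left(s,G \right)} = -4 + \left(G + G\right) = -4 + 2 G$)
$\left(n{\left(-1287,H \right)} + 4112632\right) \left(-1000529 - 4541339\right) = \left(\left(-4 + 2 \left(-672\right)\right) + 4112632\right) \left(-1000529 - 4541339\right) = \left(\left(-4 - 1344\right) + 4112632\right) \left(-5541868\right) = \left(-1348 + 4112632\right) \left(-5541868\right) = 4111284 \left(-5541868\right) = -22784193238512$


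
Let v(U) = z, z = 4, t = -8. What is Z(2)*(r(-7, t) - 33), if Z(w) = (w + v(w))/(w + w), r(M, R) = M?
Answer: -60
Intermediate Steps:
v(U) = 4
Z(w) = (4 + w)/(2*w) (Z(w) = (w + 4)/(w + w) = (4 + w)/((2*w)) = (4 + w)*(1/(2*w)) = (4 + w)/(2*w))
Z(2)*(r(-7, t) - 33) = ((½)*(4 + 2)/2)*(-7 - 33) = ((½)*(½)*6)*(-40) = (3/2)*(-40) = -60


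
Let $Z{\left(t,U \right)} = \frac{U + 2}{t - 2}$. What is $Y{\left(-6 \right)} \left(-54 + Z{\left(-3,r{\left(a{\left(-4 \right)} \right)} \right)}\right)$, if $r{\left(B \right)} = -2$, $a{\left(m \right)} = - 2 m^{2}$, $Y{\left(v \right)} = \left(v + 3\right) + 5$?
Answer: $-108$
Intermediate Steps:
$Y{\left(v \right)} = 8 + v$ ($Y{\left(v \right)} = \left(3 + v\right) + 5 = 8 + v$)
$Z{\left(t,U \right)} = \frac{2 + U}{-2 + t}$
$Y{\left(-6 \right)} \left(-54 + Z{\left(-3,r{\left(a{\left(-4 \right)} \right)} \right)}\right) = \left(8 - 6\right) \left(-54 + \frac{2 - 2}{-2 - 3}\right) = 2 \left(-54 + \frac{1}{-5} \cdot 0\right) = 2 \left(-54 - 0\right) = 2 \left(-54 + 0\right) = 2 \left(-54\right) = -108$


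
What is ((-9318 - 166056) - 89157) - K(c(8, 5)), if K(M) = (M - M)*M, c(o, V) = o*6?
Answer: -264531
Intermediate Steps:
c(o, V) = 6*o
K(M) = 0 (K(M) = 0*M = 0)
((-9318 - 166056) - 89157) - K(c(8, 5)) = ((-9318 - 166056) - 89157) - 1*0 = (-175374 - 89157) + 0 = -264531 + 0 = -264531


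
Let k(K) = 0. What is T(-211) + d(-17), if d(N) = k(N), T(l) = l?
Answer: -211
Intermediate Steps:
d(N) = 0
T(-211) + d(-17) = -211 + 0 = -211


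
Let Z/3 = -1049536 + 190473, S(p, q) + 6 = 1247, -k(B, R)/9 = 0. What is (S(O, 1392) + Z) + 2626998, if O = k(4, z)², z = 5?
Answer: 51050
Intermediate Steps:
k(B, R) = 0 (k(B, R) = -9*0 = 0)
O = 0 (O = 0² = 0)
S(p, q) = 1241 (S(p, q) = -6 + 1247 = 1241)
Z = -2577189 (Z = 3*(-1049536 + 190473) = 3*(-859063) = -2577189)
(S(O, 1392) + Z) + 2626998 = (1241 - 2577189) + 2626998 = -2575948 + 2626998 = 51050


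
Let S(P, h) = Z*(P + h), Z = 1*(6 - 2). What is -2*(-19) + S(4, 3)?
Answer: 66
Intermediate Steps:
Z = 4 (Z = 1*4 = 4)
S(P, h) = 4*P + 4*h (S(P, h) = 4*(P + h) = 4*P + 4*h)
-2*(-19) + S(4, 3) = -2*(-19) + (4*4 + 4*3) = 38 + (16 + 12) = 38 + 28 = 66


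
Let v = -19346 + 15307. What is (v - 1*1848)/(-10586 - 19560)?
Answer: 5887/30146 ≈ 0.19528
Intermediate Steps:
v = -4039
(v - 1*1848)/(-10586 - 19560) = (-4039 - 1*1848)/(-10586 - 19560) = (-4039 - 1848)/(-30146) = -5887*(-1/30146) = 5887/30146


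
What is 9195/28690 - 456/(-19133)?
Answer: 104715/304114 ≈ 0.34433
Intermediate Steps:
9195/28690 - 456/(-19133) = 9195*(1/28690) - 456*(-1/19133) = 1839/5738 + 24/1007 = 104715/304114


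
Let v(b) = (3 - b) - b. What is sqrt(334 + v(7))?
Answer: sqrt(323) ≈ 17.972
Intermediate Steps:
v(b) = 3 - 2*b
sqrt(334 + v(7)) = sqrt(334 + (3 - 2*7)) = sqrt(334 + (3 - 14)) = sqrt(334 - 11) = sqrt(323)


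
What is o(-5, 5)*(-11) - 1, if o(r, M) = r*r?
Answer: -276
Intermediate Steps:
o(r, M) = r²
o(-5, 5)*(-11) - 1 = (-5)²*(-11) - 1 = 25*(-11) - 1 = -275 - 1 = -276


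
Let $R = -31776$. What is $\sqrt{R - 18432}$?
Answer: $4 i \sqrt{3138} \approx 224.07 i$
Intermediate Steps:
$\sqrt{R - 18432} = \sqrt{-31776 - 18432} = \sqrt{-50208} = 4 i \sqrt{3138}$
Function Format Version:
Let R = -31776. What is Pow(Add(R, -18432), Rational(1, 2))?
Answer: Mul(4, I, Pow(3138, Rational(1, 2))) ≈ Mul(224.07, I)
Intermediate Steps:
Pow(Add(R, -18432), Rational(1, 2)) = Pow(Add(-31776, -18432), Rational(1, 2)) = Pow(-50208, Rational(1, 2)) = Mul(4, I, Pow(3138, Rational(1, 2)))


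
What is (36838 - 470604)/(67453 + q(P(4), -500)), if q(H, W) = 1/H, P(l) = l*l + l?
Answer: -8675320/1349061 ≈ -6.4306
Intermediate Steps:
P(l) = l + l² (P(l) = l² + l = l + l²)
(36838 - 470604)/(67453 + q(P(4), -500)) = (36838 - 470604)/(67453 + 1/(4*(1 + 4))) = -433766/(67453 + 1/(4*5)) = -433766/(67453 + 1/20) = -433766/1349061/20 = -433766*20/1349061 = -8675320/1349061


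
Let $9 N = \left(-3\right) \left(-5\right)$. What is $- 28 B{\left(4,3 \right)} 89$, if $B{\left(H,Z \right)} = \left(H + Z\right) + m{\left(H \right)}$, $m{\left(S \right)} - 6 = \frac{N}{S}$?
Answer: $- \frac{100303}{3} \approx -33434.0$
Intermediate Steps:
$N = \frac{5}{3}$ ($N = \frac{\left(-3\right) \left(-5\right)}{9} = \frac{1}{9} \cdot 15 = \frac{5}{3} \approx 1.6667$)
$m{\left(S \right)} = 6 + \frac{5}{3 S}$
$B{\left(H,Z \right)} = 6 + H + Z + \frac{5}{3 H}$ ($B{\left(H,Z \right)} = \left(H + Z\right) + \left(6 + \frac{5}{3 H}\right) = 6 + H + Z + \frac{5}{3 H}$)
$- 28 B{\left(4,3 \right)} 89 = - 28 \left(6 + 4 + 3 + \frac{5}{3 \cdot 4}\right) 89 = - 28 \left(6 + 4 + 3 + \frac{5}{3} \cdot \frac{1}{4}\right) 89 = - 28 \left(6 + 4 + 3 + \frac{5}{12}\right) 89 = \left(-28\right) \frac{161}{12} \cdot 89 = \left(- \frac{1127}{3}\right) 89 = - \frac{100303}{3}$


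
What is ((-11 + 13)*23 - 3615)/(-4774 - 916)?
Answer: 3569/5690 ≈ 0.62724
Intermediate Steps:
((-11 + 13)*23 - 3615)/(-4774 - 916) = (2*23 - 3615)/(-5690) = (46 - 3615)*(-1/5690) = -3569*(-1/5690) = 3569/5690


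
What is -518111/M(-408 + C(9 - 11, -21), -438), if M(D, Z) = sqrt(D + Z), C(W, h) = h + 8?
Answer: 518111*I*sqrt(859)/859 ≈ 17678.0*I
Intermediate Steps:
C(W, h) = 8 + h
-518111/M(-408 + C(9 - 11, -21), -438) = -518111/sqrt((-408 + (8 - 21)) - 438) = -518111/sqrt((-408 - 13) - 438) = -518111/sqrt(-421 - 438) = -518111*(-I*sqrt(859)/859) = -(-518111)*I*sqrt(859)/859 = 518111*I*sqrt(859)/859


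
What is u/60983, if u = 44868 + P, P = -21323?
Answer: 23545/60983 ≈ 0.38609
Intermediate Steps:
u = 23545 (u = 44868 - 21323 = 23545)
u/60983 = 23545/60983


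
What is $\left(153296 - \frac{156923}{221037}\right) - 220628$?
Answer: $- \frac{14883020207}{221037} \approx -67333.0$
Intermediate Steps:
$\left(153296 - \frac{156923}{221037}\right) - 220628 = \frac{33883931029}{221037} - 220628 = - \frac{14883020207}{221037}$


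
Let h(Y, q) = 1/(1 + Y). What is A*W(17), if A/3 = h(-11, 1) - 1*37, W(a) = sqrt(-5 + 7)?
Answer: -1113*sqrt(2)/10 ≈ -157.40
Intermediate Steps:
W(a) = sqrt(2)
A = -1113/10 (A = 3*(1/(1 - 11) - 1*37) = 3*(1/(-10) - 37) = 3*(-1/10 - 37) = 3*(-371/10) = -1113/10 ≈ -111.30)
A*W(17) = -1113*sqrt(2)/10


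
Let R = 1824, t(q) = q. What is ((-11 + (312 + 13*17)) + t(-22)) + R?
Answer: 2324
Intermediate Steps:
((-11 + (312 + 13*17)) + t(-22)) + R = ((-11 + (312 + 13*17)) - 22) + 1824 = ((-11 + (312 + 221)) - 22) + 1824 = ((-11 + 533) - 22) + 1824 = (522 - 22) + 1824 = 500 + 1824 = 2324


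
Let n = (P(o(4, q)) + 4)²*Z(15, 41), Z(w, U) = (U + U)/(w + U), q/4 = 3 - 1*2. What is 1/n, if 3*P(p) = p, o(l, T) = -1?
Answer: 252/4961 ≈ 0.050796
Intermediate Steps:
q = 4 (q = 4*(3 - 1*2) = 4*(3 - 2) = 4*1 = 4)
P(p) = p/3
Z(w, U) = 2*U/(U + w) (Z(w, U) = (2*U)/(U + w) = 2*U/(U + w))
n = 4961/252 (n = ((⅓)*(-1) + 4)²*(2*41/(41 + 15)) = (-⅓ + 4)²*(2*41/56) = (11/3)²*(2*41*(1/56)) = (121/9)*(41/28) = 4961/252 ≈ 19.686)
1/n = 1/(4961/252) = 252/4961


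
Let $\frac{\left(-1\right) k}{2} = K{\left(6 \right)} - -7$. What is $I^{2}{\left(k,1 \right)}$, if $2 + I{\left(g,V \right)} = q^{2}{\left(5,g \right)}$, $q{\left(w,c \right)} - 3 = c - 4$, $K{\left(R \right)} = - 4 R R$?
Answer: $5554273729$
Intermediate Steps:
$K{\left(R \right)} = - 4 R^{2}$
$k = 274$ ($k = - 2 \left(- 4 \cdot 6^{2} - -7\right) = - 2 \left(\left(-4\right) 36 + 7\right) = - 2 \left(-144 + 7\right) = \left(-2\right) \left(-137\right) = 274$)
$q{\left(w,c \right)} = -1 + c$ ($q{\left(w,c \right)} = 3 + \left(c - 4\right) = 3 + \left(-4 + c\right) = -1 + c$)
$I{\left(g,V \right)} = -2 + \left(-1 + g\right)^{2}$
$I^{2}{\left(k,1 \right)} = \left(-2 + \left(-1 + 274\right)^{2}\right)^{2} = \left(-2 + 273^{2}\right)^{2} = \left(-2 + 74529\right)^{2} = 74527^{2} = 5554273729$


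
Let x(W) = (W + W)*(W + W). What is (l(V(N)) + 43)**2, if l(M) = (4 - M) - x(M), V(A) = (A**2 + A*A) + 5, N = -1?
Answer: 24336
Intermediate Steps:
x(W) = 4*W**2 (x(W) = (2*W)*(2*W) = 4*W**2)
V(A) = 5 + 2*A**2 (V(A) = (A**2 + A**2) + 5 = 2*A**2 + 5 = 5 + 2*A**2)
l(M) = 4 - M - 4*M**2 (l(M) = (4 - M) - 4*M**2 = 4 - M - 4*M**2)
(l(V(N)) + 43)**2 = ((4 - (5 + 2*(-1)**2) - 4*(5 + 2*(-1)**2)**2) + 43)**2 = ((4 - (5 + 2*1) - 4*(5 + 2*1)**2) + 43)**2 = ((4 - (5 + 2) - 4*(5 + 2)**2) + 43)**2 = ((4 - 1*7 - 4*7**2) + 43)**2 = ((4 - 7 - 4*49) + 43)**2 = ((4 - 7 - 196) + 43)**2 = (-199 + 43)**2 = (-156)**2 = 24336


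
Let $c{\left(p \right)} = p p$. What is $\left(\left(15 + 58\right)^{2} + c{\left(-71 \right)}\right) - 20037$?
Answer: $-9667$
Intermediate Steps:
$c{\left(p \right)} = p^{2}$
$\left(\left(15 + 58\right)^{2} + c{\left(-71 \right)}\right) - 20037 = \left(\left(15 + 58\right)^{2} + \left(-71\right)^{2}\right) - 20037 = \left(73^{2} + 5041\right) - 20037 = \left(5329 + 5041\right) - 20037 = 10370 - 20037 = -9667$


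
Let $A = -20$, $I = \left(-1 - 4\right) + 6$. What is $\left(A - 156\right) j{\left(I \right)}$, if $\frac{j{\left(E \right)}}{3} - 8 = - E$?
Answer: $-3696$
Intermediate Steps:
$I = 1$ ($I = -5 + 6 = 1$)
$j{\left(E \right)} = 24 - 3 E$ ($j{\left(E \right)} = 24 + 3 \left(- E\right) = 24 - 3 E$)
$\left(A - 156\right) j{\left(I \right)} = \left(-20 - 156\right) \left(24 - 3\right) = - 176 \left(24 - 3\right) = \left(-176\right) 21 = -3696$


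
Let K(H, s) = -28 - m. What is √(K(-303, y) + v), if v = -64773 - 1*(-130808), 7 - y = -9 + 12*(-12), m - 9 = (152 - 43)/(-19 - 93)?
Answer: √51743195/28 ≈ 256.90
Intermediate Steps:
m = 899/112 (m = 9 + (152 - 43)/(-19 - 93) = 9 + 109/(-112) = 9 + 109*(-1/112) = 9 - 109/112 = 899/112 ≈ 8.0268)
y = 160 (y = 7 - (-9 + 12*(-12)) = 7 - (-9 - 144) = 7 - 1*(-153) = 7 + 153 = 160)
K(H, s) = -4035/112 (K(H, s) = -28 - 1*899/112 = -28 - 899/112 = -4035/112)
v = 66035 (v = -64773 + 130808 = 66035)
√(K(-303, y) + v) = √(-4035/112 + 66035) = √(7391885/112) = √51743195/28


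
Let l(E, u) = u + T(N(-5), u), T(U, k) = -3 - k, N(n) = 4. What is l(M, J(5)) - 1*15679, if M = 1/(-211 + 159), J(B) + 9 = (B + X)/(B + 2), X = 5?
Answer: -15682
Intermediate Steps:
J(B) = -9 + (5 + B)/(2 + B) (J(B) = -9 + (B + 5)/(B + 2) = -9 + (5 + B)/(2 + B))
M = -1/52 (M = 1/(-52) = -1/52 ≈ -0.019231)
l(E, u) = -3 (l(E, u) = u + (-3 - u) = -3)
l(M, J(5)) - 1*15679 = -3 - 1*15679 = -3 - 15679 = -15682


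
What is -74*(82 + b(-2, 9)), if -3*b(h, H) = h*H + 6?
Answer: -6364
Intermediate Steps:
b(h, H) = -2 - H*h/3 (b(h, H) = -(h*H + 6)/3 = -(H*h + 6)/3 = -(6 + H*h)/3 = -2 - H*h/3)
-74*(82 + b(-2, 9)) = -74*(82 + (-2 - ⅓*9*(-2))) = -74*(82 + (-2 + 6)) = -74*(82 + 4) = -74*86 = -6364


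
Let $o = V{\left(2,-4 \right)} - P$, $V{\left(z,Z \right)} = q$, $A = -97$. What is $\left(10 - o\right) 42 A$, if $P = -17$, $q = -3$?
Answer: $16296$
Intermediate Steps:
$V{\left(z,Z \right)} = -3$
$o = 14$ ($o = -3 - -17 = -3 + 17 = 14$)
$\left(10 - o\right) 42 A = \left(10 - 14\right) 42 \left(-97\right) = \left(-4\right) 42 \left(-97\right) = \left(-168\right) \left(-97\right) = 16296$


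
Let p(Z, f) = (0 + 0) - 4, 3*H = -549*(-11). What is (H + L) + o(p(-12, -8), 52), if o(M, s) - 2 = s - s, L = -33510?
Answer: -31495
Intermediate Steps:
H = 2013 (H = (-549*(-11))/3 = (⅓)*6039 = 2013)
p(Z, f) = -4 (p(Z, f) = 0 - 4 = -4)
o(M, s) = 2 (o(M, s) = 2 + (s - s) = 2 + 0 = 2)
(H + L) + o(p(-12, -8), 52) = (2013 - 33510) + 2 = -31497 + 2 = -31495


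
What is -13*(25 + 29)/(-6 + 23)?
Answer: -702/17 ≈ -41.294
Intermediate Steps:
-13*(25 + 29)/(-6 + 23) = -702/17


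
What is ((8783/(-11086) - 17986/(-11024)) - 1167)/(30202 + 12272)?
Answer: -11876575807/432569600528 ≈ -0.027456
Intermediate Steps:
((8783/(-11086) - 17986/(-11024)) - 1167)/(30202 + 12272) = ((8783*(-1/11086) - 17986*(-1/11024)) - 1167)/42474 = ((-8783/11086 + 8993/5512) - 1167)*(1/42474) = (25642251/30553016 - 1167)*(1/42474) = -35629727421/30553016*1/42474 = -11876575807/432569600528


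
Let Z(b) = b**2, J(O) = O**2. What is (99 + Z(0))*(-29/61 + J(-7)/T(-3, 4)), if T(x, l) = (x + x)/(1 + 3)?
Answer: -200145/61 ≈ -3281.1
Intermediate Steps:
T(x, l) = x/2 (T(x, l) = (2*x)/4 = (2*x)*(1/4) = x/2)
(99 + Z(0))*(-29/61 + J(-7)/T(-3, 4)) = (99 + 0**2)*(-29/61 + (-7)**2/(((1/2)*(-3)))) = (99 + 0)*(-29*1/61 + 49/(-3/2)) = 99*(-29/61 + 49*(-2/3)) = 99*(-29/61 - 98/3) = 99*(-6065/183) = -200145/61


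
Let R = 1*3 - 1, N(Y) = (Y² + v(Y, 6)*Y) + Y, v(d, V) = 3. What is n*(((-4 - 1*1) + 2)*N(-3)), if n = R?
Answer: 18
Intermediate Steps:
N(Y) = Y² + 4*Y (N(Y) = (Y² + 3*Y) + Y = Y² + 4*Y)
R = 2 (R = 3 - 1 = 2)
n = 2
n*(((-4 - 1*1) + 2)*N(-3)) = 2*(((-4 - 1*1) + 2)*(-3*(4 - 3))) = 2*(((-4 - 1) + 2)*(-3*1)) = 2*((-5 + 2)*(-3)) = 2*(-3*(-3)) = 2*9 = 18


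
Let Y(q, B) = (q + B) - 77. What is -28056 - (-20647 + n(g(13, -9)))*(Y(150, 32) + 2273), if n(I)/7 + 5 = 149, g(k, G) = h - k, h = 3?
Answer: 46673486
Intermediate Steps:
Y(q, B) = -77 + B + q (Y(q, B) = (B + q) - 77 = -77 + B + q)
g(k, G) = 3 - k
n(I) = 1008 (n(I) = -35 + 7*149 = -35 + 1043 = 1008)
-28056 - (-20647 + n(g(13, -9)))*(Y(150, 32) + 2273) = -28056 - (-20647 + 1008)*((-77 + 32 + 150) + 2273) = -28056 - (-19639)*(105 + 2273) = -28056 - (-19639)*2378 = -28056 - 1*(-46701542) = -28056 + 46701542 = 46673486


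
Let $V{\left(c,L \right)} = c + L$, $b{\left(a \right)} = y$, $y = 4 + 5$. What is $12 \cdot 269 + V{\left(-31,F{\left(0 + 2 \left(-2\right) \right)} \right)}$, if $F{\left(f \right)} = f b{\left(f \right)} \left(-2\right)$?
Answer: $3269$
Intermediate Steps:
$y = 9$
$b{\left(a \right)} = 9$
$F{\left(f \right)} = - 18 f$ ($F{\left(f \right)} = f 9 \left(-2\right) = 9 f \left(-2\right) = - 18 f$)
$V{\left(c,L \right)} = L + c$
$12 \cdot 269 + V{\left(-31,F{\left(0 + 2 \left(-2\right) \right)} \right)} = 12 \cdot 269 - \left(31 + 18 \left(0 + 2 \left(-2\right)\right)\right) = 3228 - \left(31 + 18 \left(0 - 4\right)\right) = 3228 - -41 = 3228 + \left(72 - 31\right) = 3228 + 41 = 3269$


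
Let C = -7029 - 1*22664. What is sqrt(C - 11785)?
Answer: I*sqrt(41478) ≈ 203.66*I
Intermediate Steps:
C = -29693 (C = -7029 - 22664 = -29693)
sqrt(C - 11785) = sqrt(-29693 - 11785) = sqrt(-41478) = I*sqrt(41478)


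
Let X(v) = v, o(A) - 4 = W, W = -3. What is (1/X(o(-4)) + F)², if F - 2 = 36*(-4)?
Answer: 19881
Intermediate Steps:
o(A) = 1 (o(A) = 4 - 3 = 1)
F = -142 (F = 2 + 36*(-4) = 2 - 144 = -142)
(1/X(o(-4)) + F)² = (1/1 - 142)² = (1 - 142)² = (-141)² = 19881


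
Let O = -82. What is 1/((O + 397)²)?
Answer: 1/99225 ≈ 1.0078e-5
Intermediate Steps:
1/((O + 397)²) = 1/((-82 + 397)²) = 1/(315²) = 1/99225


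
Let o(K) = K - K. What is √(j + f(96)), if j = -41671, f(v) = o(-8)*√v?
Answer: I*√41671 ≈ 204.13*I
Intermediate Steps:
o(K) = 0
f(v) = 0 (f(v) = 0*√v = 0)
√(j + f(96)) = √(-41671 + 0) = √(-41671) = I*√41671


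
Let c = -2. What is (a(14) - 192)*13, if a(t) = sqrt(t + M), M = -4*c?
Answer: -2496 + 13*sqrt(22) ≈ -2435.0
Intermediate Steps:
M = 8 (M = -4*(-2) = 8)
a(t) = sqrt(8 + t) (a(t) = sqrt(t + 8) = sqrt(8 + t))
(a(14) - 192)*13 = (sqrt(8 + 14) - 192)*13 = (sqrt(22) - 192)*13 = (-192 + sqrt(22))*13 = -2496 + 13*sqrt(22)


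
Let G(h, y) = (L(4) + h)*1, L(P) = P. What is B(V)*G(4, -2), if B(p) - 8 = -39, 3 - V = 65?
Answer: -248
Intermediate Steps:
V = -62 (V = 3 - 1*65 = 3 - 65 = -62)
B(p) = -31 (B(p) = 8 - 39 = -31)
G(h, y) = 4 + h (G(h, y) = (4 + h)*1 = 4 + h)
B(V)*G(4, -2) = -31*(4 + 4) = -31*8 = -248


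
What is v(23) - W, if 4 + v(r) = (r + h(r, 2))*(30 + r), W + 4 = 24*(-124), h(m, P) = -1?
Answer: 4142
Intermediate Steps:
W = -2980 (W = -4 + 24*(-124) = -4 - 2976 = -2980)
v(r) = -4 + (-1 + r)*(30 + r) (v(r) = -4 + (r - 1)*(30 + r) = -4 + (-1 + r)*(30 + r))
v(23) - W = (-34 + 23² + 29*23) - 1*(-2980) = (-34 + 529 + 667) + 2980 = 1162 + 2980 = 4142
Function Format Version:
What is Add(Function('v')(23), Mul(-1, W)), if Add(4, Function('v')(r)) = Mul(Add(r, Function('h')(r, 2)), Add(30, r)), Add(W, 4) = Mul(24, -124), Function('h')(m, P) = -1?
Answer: 4142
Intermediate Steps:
W = -2980 (W = Add(-4, Mul(24, -124)) = Add(-4, -2976) = -2980)
Function('v')(r) = Add(-4, Mul(Add(-1, r), Add(30, r))) (Function('v')(r) = Add(-4, Mul(Add(r, -1), Add(30, r))) = Add(-4, Mul(Add(-1, r), Add(30, r))))
Add(Function('v')(23), Mul(-1, W)) = Add(Add(-34, Pow(23, 2), Mul(29, 23)), Mul(-1, -2980)) = Add(Add(-34, 529, 667), 2980) = Add(1162, 2980) = 4142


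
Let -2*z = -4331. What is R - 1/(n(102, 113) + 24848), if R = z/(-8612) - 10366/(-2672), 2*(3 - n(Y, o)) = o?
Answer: 258745632721/71319098156 ≈ 3.6280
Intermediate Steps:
z = 4331/2 (z = -½*(-4331) = 4331/2 ≈ 2165.5)
n(Y, o) = 3 - o/2
R = 5217861/1438204 (R = (4331/2)/(-8612) - 10366/(-2672) = (4331/2)*(-1/8612) - 10366*(-1/2672) = -4331/17224 + 5183/1336 = 5217861/1438204 ≈ 3.6280)
R - 1/(n(102, 113) + 24848) = 5217861/1438204 - 1/((3 - ½*113) + 24848) = 5217861/1438204 - 1/((3 - 113/2) + 24848) = 5217861/1438204 - 1/(-107/2 + 24848) = 5217861/1438204 - 1/49589/2 = 5217861/1438204 - 1*2/49589 = 5217861/1438204 - 2/49589 = 258745632721/71319098156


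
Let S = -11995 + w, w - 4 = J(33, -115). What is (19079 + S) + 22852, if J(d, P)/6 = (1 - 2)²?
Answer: 29946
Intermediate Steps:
J(d, P) = 6 (J(d, P) = 6*(1 - 2)² = 6*(-1)² = 6*1 = 6)
w = 10 (w = 4 + 6 = 10)
S = -11985 (S = -11995 + 10 = -11985)
(19079 + S) + 22852 = (19079 - 11985) + 22852 = 7094 + 22852 = 29946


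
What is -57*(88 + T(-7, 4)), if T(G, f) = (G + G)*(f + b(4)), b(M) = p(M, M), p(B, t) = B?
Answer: 1368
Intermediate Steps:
b(M) = M
T(G, f) = 2*G*(4 + f) (T(G, f) = (G + G)*(f + 4) = (2*G)*(4 + f) = 2*G*(4 + f))
-57*(88 + T(-7, 4)) = -57*(88 + 2*(-7)*(4 + 4)) = -57*(88 + 2*(-7)*8) = -57*(88 - 112) = -57*(-24) = 1368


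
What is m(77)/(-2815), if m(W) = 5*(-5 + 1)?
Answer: 4/563 ≈ 0.0071048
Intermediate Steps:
m(W) = -20 (m(W) = 5*(-4) = -20)
m(77)/(-2815) = -20/(-2815) = -20*(-1/2815) = 4/563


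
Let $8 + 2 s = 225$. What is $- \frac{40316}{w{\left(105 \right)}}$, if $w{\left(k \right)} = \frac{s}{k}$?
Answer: $- \frac{1209480}{31} \approx -39016.0$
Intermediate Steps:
$s = \frac{217}{2}$ ($s = -4 + \frac{1}{2} \cdot 225 = -4 + \frac{225}{2} = \frac{217}{2} \approx 108.5$)
$w{\left(k \right)} = \frac{217}{2 k}$
$- \frac{40316}{w{\left(105 \right)}} = - \frac{40316}{\frac{217}{2} \cdot \frac{1}{105}} = - \frac{40316}{\frac{31}{30}} = \left(-40316\right) \frac{30}{31} = - \frac{1209480}{31}$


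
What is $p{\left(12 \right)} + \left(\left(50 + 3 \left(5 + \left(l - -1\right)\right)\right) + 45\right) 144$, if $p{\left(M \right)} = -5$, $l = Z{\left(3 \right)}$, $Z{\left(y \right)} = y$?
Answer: $17563$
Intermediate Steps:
$l = 3$
$p{\left(12 \right)} + \left(\left(50 + 3 \left(5 + \left(l - -1\right)\right)\right) + 45\right) 144 = -5 + \left(\left(50 + 3 \left(5 + \left(3 - -1\right)\right)\right) + 45\right) 144 = -5 + \left(\left(50 + 3 \left(5 + \left(3 + 1\right)\right)\right) + 45\right) 144 = -5 + \left(\left(50 + 3 \left(5 + 4\right)\right) + 45\right) 144 = -5 + \left(\left(50 + 3 \cdot 9\right) + 45\right) 144 = -5 + \left(\left(50 + 27\right) + 45\right) 144 = -5 + \left(77 + 45\right) 144 = -5 + 122 \cdot 144 = -5 + 17568 = 17563$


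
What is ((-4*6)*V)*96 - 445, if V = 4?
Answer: -9661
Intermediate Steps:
((-4*6)*V)*96 - 445 = (-4*6*4)*96 - 445 = -24*4*96 - 445 = -96*96 - 445 = -9216 - 445 = -9661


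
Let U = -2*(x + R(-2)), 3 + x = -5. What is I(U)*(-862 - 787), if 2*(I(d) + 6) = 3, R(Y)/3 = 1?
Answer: 14841/2 ≈ 7420.5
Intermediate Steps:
x = -8 (x = -3 - 5 = -8)
R(Y) = 3 (R(Y) = 3*1 = 3)
U = 10 (U = -2*(-8 + 3) = -2*(-5) = 10)
I(d) = -9/2 (I(d) = -6 + (1/2)*3 = -6 + 3/2 = -9/2)
I(U)*(-862 - 787) = -9*(-862 - 787)/2 = -9/2*(-1649) = 14841/2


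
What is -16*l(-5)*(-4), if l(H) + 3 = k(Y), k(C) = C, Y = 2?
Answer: -64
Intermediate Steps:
l(H) = -1 (l(H) = -3 + 2 = -1)
-16*l(-5)*(-4) = -16*(-1)*(-4) = 16*(-4) = -64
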